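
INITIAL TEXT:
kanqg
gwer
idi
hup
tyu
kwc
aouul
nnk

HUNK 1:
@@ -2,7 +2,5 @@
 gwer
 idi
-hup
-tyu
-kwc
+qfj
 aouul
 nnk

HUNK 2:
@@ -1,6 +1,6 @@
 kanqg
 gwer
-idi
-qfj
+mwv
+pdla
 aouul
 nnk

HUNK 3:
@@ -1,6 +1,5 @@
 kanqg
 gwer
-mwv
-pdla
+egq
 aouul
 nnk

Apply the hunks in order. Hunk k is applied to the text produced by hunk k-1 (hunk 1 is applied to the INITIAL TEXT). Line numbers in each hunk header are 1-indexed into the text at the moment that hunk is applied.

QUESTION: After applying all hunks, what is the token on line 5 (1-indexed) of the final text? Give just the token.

Hunk 1: at line 2 remove [hup,tyu,kwc] add [qfj] -> 6 lines: kanqg gwer idi qfj aouul nnk
Hunk 2: at line 1 remove [idi,qfj] add [mwv,pdla] -> 6 lines: kanqg gwer mwv pdla aouul nnk
Hunk 3: at line 1 remove [mwv,pdla] add [egq] -> 5 lines: kanqg gwer egq aouul nnk
Final line 5: nnk

Answer: nnk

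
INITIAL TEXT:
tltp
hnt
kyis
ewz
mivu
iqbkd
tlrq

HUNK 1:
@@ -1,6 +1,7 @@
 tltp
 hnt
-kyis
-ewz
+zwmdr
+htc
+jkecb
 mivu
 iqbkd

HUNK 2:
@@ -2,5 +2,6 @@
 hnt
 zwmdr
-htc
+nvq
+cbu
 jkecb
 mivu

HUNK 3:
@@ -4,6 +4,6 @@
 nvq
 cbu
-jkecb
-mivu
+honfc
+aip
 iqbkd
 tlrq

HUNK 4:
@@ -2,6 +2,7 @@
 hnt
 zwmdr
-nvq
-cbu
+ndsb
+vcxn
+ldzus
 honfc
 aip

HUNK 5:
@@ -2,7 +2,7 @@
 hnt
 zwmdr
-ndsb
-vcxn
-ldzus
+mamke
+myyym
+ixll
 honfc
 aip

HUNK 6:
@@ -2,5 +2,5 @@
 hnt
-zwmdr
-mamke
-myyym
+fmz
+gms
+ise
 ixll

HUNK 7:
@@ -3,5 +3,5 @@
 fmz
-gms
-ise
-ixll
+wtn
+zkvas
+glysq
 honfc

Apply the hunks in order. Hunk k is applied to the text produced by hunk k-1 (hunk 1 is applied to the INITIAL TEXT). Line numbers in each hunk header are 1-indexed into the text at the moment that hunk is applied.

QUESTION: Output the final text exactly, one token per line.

Answer: tltp
hnt
fmz
wtn
zkvas
glysq
honfc
aip
iqbkd
tlrq

Derivation:
Hunk 1: at line 1 remove [kyis,ewz] add [zwmdr,htc,jkecb] -> 8 lines: tltp hnt zwmdr htc jkecb mivu iqbkd tlrq
Hunk 2: at line 2 remove [htc] add [nvq,cbu] -> 9 lines: tltp hnt zwmdr nvq cbu jkecb mivu iqbkd tlrq
Hunk 3: at line 4 remove [jkecb,mivu] add [honfc,aip] -> 9 lines: tltp hnt zwmdr nvq cbu honfc aip iqbkd tlrq
Hunk 4: at line 2 remove [nvq,cbu] add [ndsb,vcxn,ldzus] -> 10 lines: tltp hnt zwmdr ndsb vcxn ldzus honfc aip iqbkd tlrq
Hunk 5: at line 2 remove [ndsb,vcxn,ldzus] add [mamke,myyym,ixll] -> 10 lines: tltp hnt zwmdr mamke myyym ixll honfc aip iqbkd tlrq
Hunk 6: at line 2 remove [zwmdr,mamke,myyym] add [fmz,gms,ise] -> 10 lines: tltp hnt fmz gms ise ixll honfc aip iqbkd tlrq
Hunk 7: at line 3 remove [gms,ise,ixll] add [wtn,zkvas,glysq] -> 10 lines: tltp hnt fmz wtn zkvas glysq honfc aip iqbkd tlrq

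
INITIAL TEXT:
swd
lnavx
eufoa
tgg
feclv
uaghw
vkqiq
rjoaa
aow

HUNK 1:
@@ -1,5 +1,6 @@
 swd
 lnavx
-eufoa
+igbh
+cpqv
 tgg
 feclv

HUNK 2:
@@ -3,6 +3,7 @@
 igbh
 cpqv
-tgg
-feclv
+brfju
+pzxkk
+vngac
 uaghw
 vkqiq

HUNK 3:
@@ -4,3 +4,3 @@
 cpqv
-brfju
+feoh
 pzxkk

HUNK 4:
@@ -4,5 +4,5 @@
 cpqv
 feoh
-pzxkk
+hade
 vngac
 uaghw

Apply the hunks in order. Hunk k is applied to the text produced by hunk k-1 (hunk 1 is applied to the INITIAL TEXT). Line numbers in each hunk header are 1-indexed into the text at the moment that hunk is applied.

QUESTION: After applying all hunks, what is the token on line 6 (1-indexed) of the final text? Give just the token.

Hunk 1: at line 1 remove [eufoa] add [igbh,cpqv] -> 10 lines: swd lnavx igbh cpqv tgg feclv uaghw vkqiq rjoaa aow
Hunk 2: at line 3 remove [tgg,feclv] add [brfju,pzxkk,vngac] -> 11 lines: swd lnavx igbh cpqv brfju pzxkk vngac uaghw vkqiq rjoaa aow
Hunk 3: at line 4 remove [brfju] add [feoh] -> 11 lines: swd lnavx igbh cpqv feoh pzxkk vngac uaghw vkqiq rjoaa aow
Hunk 4: at line 4 remove [pzxkk] add [hade] -> 11 lines: swd lnavx igbh cpqv feoh hade vngac uaghw vkqiq rjoaa aow
Final line 6: hade

Answer: hade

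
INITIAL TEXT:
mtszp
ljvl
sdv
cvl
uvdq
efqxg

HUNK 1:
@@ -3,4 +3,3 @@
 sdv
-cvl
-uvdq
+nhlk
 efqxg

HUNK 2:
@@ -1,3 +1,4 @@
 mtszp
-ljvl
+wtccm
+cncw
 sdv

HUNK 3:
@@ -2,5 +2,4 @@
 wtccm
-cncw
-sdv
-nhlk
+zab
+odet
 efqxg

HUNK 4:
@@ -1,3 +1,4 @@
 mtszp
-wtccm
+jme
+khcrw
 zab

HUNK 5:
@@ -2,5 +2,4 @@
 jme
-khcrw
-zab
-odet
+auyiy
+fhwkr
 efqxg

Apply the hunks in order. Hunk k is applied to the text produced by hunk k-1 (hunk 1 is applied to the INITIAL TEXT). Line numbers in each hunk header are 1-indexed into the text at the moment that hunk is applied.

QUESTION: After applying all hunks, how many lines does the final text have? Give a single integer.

Hunk 1: at line 3 remove [cvl,uvdq] add [nhlk] -> 5 lines: mtszp ljvl sdv nhlk efqxg
Hunk 2: at line 1 remove [ljvl] add [wtccm,cncw] -> 6 lines: mtszp wtccm cncw sdv nhlk efqxg
Hunk 3: at line 2 remove [cncw,sdv,nhlk] add [zab,odet] -> 5 lines: mtszp wtccm zab odet efqxg
Hunk 4: at line 1 remove [wtccm] add [jme,khcrw] -> 6 lines: mtszp jme khcrw zab odet efqxg
Hunk 5: at line 2 remove [khcrw,zab,odet] add [auyiy,fhwkr] -> 5 lines: mtszp jme auyiy fhwkr efqxg
Final line count: 5

Answer: 5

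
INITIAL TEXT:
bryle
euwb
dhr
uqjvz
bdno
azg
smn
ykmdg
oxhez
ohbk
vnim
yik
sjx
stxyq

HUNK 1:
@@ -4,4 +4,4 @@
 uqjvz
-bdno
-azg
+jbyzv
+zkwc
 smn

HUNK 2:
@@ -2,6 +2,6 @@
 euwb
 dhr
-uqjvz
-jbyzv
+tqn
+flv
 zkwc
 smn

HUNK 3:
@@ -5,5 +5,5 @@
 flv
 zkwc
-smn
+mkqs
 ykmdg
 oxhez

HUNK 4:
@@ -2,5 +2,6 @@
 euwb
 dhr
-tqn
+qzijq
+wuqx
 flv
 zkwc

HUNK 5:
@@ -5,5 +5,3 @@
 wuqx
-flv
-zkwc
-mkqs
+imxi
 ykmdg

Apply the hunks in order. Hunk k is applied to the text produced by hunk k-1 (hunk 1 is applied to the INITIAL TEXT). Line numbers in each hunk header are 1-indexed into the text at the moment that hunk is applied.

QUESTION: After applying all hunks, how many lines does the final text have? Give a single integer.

Answer: 13

Derivation:
Hunk 1: at line 4 remove [bdno,azg] add [jbyzv,zkwc] -> 14 lines: bryle euwb dhr uqjvz jbyzv zkwc smn ykmdg oxhez ohbk vnim yik sjx stxyq
Hunk 2: at line 2 remove [uqjvz,jbyzv] add [tqn,flv] -> 14 lines: bryle euwb dhr tqn flv zkwc smn ykmdg oxhez ohbk vnim yik sjx stxyq
Hunk 3: at line 5 remove [smn] add [mkqs] -> 14 lines: bryle euwb dhr tqn flv zkwc mkqs ykmdg oxhez ohbk vnim yik sjx stxyq
Hunk 4: at line 2 remove [tqn] add [qzijq,wuqx] -> 15 lines: bryle euwb dhr qzijq wuqx flv zkwc mkqs ykmdg oxhez ohbk vnim yik sjx stxyq
Hunk 5: at line 5 remove [flv,zkwc,mkqs] add [imxi] -> 13 lines: bryle euwb dhr qzijq wuqx imxi ykmdg oxhez ohbk vnim yik sjx stxyq
Final line count: 13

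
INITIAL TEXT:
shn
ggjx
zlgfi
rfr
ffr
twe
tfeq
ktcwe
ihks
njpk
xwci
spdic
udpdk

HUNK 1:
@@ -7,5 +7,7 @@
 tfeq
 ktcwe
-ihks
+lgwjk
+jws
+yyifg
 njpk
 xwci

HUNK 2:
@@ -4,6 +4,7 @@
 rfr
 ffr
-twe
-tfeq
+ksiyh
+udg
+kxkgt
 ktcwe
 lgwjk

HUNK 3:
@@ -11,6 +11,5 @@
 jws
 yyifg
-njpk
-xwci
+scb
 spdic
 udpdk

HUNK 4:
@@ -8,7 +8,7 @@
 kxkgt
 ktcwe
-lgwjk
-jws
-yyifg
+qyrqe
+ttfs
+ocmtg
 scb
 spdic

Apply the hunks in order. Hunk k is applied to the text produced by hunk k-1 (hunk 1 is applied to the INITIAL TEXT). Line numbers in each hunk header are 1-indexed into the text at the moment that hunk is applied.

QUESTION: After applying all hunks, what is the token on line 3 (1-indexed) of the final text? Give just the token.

Answer: zlgfi

Derivation:
Hunk 1: at line 7 remove [ihks] add [lgwjk,jws,yyifg] -> 15 lines: shn ggjx zlgfi rfr ffr twe tfeq ktcwe lgwjk jws yyifg njpk xwci spdic udpdk
Hunk 2: at line 4 remove [twe,tfeq] add [ksiyh,udg,kxkgt] -> 16 lines: shn ggjx zlgfi rfr ffr ksiyh udg kxkgt ktcwe lgwjk jws yyifg njpk xwci spdic udpdk
Hunk 3: at line 11 remove [njpk,xwci] add [scb] -> 15 lines: shn ggjx zlgfi rfr ffr ksiyh udg kxkgt ktcwe lgwjk jws yyifg scb spdic udpdk
Hunk 4: at line 8 remove [lgwjk,jws,yyifg] add [qyrqe,ttfs,ocmtg] -> 15 lines: shn ggjx zlgfi rfr ffr ksiyh udg kxkgt ktcwe qyrqe ttfs ocmtg scb spdic udpdk
Final line 3: zlgfi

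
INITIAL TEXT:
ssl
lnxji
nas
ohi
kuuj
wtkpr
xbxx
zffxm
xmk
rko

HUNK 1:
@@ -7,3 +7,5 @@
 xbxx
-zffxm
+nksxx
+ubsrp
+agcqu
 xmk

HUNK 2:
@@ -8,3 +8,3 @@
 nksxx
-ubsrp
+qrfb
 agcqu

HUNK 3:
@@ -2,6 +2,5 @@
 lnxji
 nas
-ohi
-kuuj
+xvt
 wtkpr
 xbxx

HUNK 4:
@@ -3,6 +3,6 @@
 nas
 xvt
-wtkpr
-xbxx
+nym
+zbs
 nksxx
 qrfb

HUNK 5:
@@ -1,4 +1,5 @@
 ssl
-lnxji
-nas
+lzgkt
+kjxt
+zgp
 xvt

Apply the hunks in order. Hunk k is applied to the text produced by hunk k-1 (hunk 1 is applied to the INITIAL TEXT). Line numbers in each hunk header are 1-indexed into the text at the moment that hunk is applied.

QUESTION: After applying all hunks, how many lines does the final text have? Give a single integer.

Hunk 1: at line 7 remove [zffxm] add [nksxx,ubsrp,agcqu] -> 12 lines: ssl lnxji nas ohi kuuj wtkpr xbxx nksxx ubsrp agcqu xmk rko
Hunk 2: at line 8 remove [ubsrp] add [qrfb] -> 12 lines: ssl lnxji nas ohi kuuj wtkpr xbxx nksxx qrfb agcqu xmk rko
Hunk 3: at line 2 remove [ohi,kuuj] add [xvt] -> 11 lines: ssl lnxji nas xvt wtkpr xbxx nksxx qrfb agcqu xmk rko
Hunk 4: at line 3 remove [wtkpr,xbxx] add [nym,zbs] -> 11 lines: ssl lnxji nas xvt nym zbs nksxx qrfb agcqu xmk rko
Hunk 5: at line 1 remove [lnxji,nas] add [lzgkt,kjxt,zgp] -> 12 lines: ssl lzgkt kjxt zgp xvt nym zbs nksxx qrfb agcqu xmk rko
Final line count: 12

Answer: 12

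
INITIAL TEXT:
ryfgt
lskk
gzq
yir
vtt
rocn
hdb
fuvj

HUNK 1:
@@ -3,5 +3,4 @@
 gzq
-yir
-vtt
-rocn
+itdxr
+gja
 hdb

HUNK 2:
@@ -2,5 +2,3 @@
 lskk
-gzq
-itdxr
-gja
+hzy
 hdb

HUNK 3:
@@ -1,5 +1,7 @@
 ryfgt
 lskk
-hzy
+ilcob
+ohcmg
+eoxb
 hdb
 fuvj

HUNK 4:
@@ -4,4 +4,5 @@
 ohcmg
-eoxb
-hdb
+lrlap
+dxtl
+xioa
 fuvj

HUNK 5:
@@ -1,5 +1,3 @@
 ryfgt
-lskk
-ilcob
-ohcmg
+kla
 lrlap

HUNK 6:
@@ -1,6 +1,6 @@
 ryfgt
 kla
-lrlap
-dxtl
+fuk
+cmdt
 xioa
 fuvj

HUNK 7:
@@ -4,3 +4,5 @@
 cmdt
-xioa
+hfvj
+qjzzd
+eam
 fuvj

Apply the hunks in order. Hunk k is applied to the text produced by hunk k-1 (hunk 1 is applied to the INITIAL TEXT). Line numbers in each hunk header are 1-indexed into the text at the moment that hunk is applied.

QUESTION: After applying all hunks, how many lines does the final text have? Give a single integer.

Hunk 1: at line 3 remove [yir,vtt,rocn] add [itdxr,gja] -> 7 lines: ryfgt lskk gzq itdxr gja hdb fuvj
Hunk 2: at line 2 remove [gzq,itdxr,gja] add [hzy] -> 5 lines: ryfgt lskk hzy hdb fuvj
Hunk 3: at line 1 remove [hzy] add [ilcob,ohcmg,eoxb] -> 7 lines: ryfgt lskk ilcob ohcmg eoxb hdb fuvj
Hunk 4: at line 4 remove [eoxb,hdb] add [lrlap,dxtl,xioa] -> 8 lines: ryfgt lskk ilcob ohcmg lrlap dxtl xioa fuvj
Hunk 5: at line 1 remove [lskk,ilcob,ohcmg] add [kla] -> 6 lines: ryfgt kla lrlap dxtl xioa fuvj
Hunk 6: at line 1 remove [lrlap,dxtl] add [fuk,cmdt] -> 6 lines: ryfgt kla fuk cmdt xioa fuvj
Hunk 7: at line 4 remove [xioa] add [hfvj,qjzzd,eam] -> 8 lines: ryfgt kla fuk cmdt hfvj qjzzd eam fuvj
Final line count: 8

Answer: 8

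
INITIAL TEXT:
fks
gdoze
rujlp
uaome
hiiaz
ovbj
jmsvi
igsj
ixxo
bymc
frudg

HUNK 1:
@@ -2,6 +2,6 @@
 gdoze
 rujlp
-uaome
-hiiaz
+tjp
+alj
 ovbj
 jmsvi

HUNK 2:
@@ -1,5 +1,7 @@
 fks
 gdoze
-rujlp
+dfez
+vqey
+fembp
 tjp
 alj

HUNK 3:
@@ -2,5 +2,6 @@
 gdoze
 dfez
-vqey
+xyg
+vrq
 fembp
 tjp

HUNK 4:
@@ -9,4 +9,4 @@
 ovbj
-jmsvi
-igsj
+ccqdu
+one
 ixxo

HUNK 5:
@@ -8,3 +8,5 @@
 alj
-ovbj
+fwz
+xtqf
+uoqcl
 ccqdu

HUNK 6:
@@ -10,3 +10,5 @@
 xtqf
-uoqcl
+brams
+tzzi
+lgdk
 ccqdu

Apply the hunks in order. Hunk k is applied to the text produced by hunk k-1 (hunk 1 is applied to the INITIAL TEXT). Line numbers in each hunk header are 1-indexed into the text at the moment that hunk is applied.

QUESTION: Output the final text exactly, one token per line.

Answer: fks
gdoze
dfez
xyg
vrq
fembp
tjp
alj
fwz
xtqf
brams
tzzi
lgdk
ccqdu
one
ixxo
bymc
frudg

Derivation:
Hunk 1: at line 2 remove [uaome,hiiaz] add [tjp,alj] -> 11 lines: fks gdoze rujlp tjp alj ovbj jmsvi igsj ixxo bymc frudg
Hunk 2: at line 1 remove [rujlp] add [dfez,vqey,fembp] -> 13 lines: fks gdoze dfez vqey fembp tjp alj ovbj jmsvi igsj ixxo bymc frudg
Hunk 3: at line 2 remove [vqey] add [xyg,vrq] -> 14 lines: fks gdoze dfez xyg vrq fembp tjp alj ovbj jmsvi igsj ixxo bymc frudg
Hunk 4: at line 9 remove [jmsvi,igsj] add [ccqdu,one] -> 14 lines: fks gdoze dfez xyg vrq fembp tjp alj ovbj ccqdu one ixxo bymc frudg
Hunk 5: at line 8 remove [ovbj] add [fwz,xtqf,uoqcl] -> 16 lines: fks gdoze dfez xyg vrq fembp tjp alj fwz xtqf uoqcl ccqdu one ixxo bymc frudg
Hunk 6: at line 10 remove [uoqcl] add [brams,tzzi,lgdk] -> 18 lines: fks gdoze dfez xyg vrq fembp tjp alj fwz xtqf brams tzzi lgdk ccqdu one ixxo bymc frudg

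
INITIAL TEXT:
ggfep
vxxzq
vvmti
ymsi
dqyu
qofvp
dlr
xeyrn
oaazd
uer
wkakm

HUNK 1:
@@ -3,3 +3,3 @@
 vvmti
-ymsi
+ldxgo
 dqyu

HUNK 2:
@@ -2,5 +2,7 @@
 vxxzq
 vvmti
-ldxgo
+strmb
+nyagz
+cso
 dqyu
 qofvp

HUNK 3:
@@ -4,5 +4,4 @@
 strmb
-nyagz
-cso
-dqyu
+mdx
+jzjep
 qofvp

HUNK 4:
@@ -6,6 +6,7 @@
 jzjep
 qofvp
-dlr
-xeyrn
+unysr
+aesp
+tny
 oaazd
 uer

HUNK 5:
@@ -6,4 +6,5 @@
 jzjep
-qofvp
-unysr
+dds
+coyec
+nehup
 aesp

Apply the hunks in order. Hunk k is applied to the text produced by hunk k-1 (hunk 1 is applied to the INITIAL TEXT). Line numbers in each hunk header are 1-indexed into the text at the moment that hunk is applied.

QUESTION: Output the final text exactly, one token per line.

Hunk 1: at line 3 remove [ymsi] add [ldxgo] -> 11 lines: ggfep vxxzq vvmti ldxgo dqyu qofvp dlr xeyrn oaazd uer wkakm
Hunk 2: at line 2 remove [ldxgo] add [strmb,nyagz,cso] -> 13 lines: ggfep vxxzq vvmti strmb nyagz cso dqyu qofvp dlr xeyrn oaazd uer wkakm
Hunk 3: at line 4 remove [nyagz,cso,dqyu] add [mdx,jzjep] -> 12 lines: ggfep vxxzq vvmti strmb mdx jzjep qofvp dlr xeyrn oaazd uer wkakm
Hunk 4: at line 6 remove [dlr,xeyrn] add [unysr,aesp,tny] -> 13 lines: ggfep vxxzq vvmti strmb mdx jzjep qofvp unysr aesp tny oaazd uer wkakm
Hunk 5: at line 6 remove [qofvp,unysr] add [dds,coyec,nehup] -> 14 lines: ggfep vxxzq vvmti strmb mdx jzjep dds coyec nehup aesp tny oaazd uer wkakm

Answer: ggfep
vxxzq
vvmti
strmb
mdx
jzjep
dds
coyec
nehup
aesp
tny
oaazd
uer
wkakm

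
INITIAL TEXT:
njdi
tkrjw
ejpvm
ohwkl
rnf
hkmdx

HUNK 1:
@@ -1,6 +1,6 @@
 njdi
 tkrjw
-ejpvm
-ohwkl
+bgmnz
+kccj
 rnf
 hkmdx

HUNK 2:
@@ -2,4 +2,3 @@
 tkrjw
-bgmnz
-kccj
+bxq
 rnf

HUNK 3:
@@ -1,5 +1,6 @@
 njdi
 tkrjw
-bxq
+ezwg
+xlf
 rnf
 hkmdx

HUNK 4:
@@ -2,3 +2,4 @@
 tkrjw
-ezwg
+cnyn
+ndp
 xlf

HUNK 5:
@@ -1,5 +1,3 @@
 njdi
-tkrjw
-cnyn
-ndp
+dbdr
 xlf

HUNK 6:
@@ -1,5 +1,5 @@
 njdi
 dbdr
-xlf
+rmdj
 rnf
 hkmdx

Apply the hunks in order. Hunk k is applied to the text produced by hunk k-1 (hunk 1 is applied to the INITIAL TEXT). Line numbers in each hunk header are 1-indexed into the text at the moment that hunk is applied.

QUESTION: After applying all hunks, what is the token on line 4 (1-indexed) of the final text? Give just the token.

Hunk 1: at line 1 remove [ejpvm,ohwkl] add [bgmnz,kccj] -> 6 lines: njdi tkrjw bgmnz kccj rnf hkmdx
Hunk 2: at line 2 remove [bgmnz,kccj] add [bxq] -> 5 lines: njdi tkrjw bxq rnf hkmdx
Hunk 3: at line 1 remove [bxq] add [ezwg,xlf] -> 6 lines: njdi tkrjw ezwg xlf rnf hkmdx
Hunk 4: at line 2 remove [ezwg] add [cnyn,ndp] -> 7 lines: njdi tkrjw cnyn ndp xlf rnf hkmdx
Hunk 5: at line 1 remove [tkrjw,cnyn,ndp] add [dbdr] -> 5 lines: njdi dbdr xlf rnf hkmdx
Hunk 6: at line 1 remove [xlf] add [rmdj] -> 5 lines: njdi dbdr rmdj rnf hkmdx
Final line 4: rnf

Answer: rnf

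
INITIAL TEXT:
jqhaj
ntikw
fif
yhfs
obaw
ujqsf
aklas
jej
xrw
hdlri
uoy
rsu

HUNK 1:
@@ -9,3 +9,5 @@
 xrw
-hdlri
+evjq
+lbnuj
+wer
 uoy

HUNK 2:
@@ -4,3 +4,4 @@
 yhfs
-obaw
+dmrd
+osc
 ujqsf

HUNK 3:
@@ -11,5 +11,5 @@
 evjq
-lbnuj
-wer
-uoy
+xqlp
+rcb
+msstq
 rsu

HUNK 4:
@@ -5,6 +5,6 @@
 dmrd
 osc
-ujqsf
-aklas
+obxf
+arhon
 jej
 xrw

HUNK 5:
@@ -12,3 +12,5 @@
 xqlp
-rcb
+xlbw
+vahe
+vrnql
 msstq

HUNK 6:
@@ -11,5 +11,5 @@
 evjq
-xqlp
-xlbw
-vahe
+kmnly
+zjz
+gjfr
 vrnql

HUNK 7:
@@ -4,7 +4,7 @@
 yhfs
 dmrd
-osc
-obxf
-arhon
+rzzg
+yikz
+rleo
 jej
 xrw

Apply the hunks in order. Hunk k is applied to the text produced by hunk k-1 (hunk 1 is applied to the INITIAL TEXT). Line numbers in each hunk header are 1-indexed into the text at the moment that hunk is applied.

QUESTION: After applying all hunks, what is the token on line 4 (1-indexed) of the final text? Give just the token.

Answer: yhfs

Derivation:
Hunk 1: at line 9 remove [hdlri] add [evjq,lbnuj,wer] -> 14 lines: jqhaj ntikw fif yhfs obaw ujqsf aklas jej xrw evjq lbnuj wer uoy rsu
Hunk 2: at line 4 remove [obaw] add [dmrd,osc] -> 15 lines: jqhaj ntikw fif yhfs dmrd osc ujqsf aklas jej xrw evjq lbnuj wer uoy rsu
Hunk 3: at line 11 remove [lbnuj,wer,uoy] add [xqlp,rcb,msstq] -> 15 lines: jqhaj ntikw fif yhfs dmrd osc ujqsf aklas jej xrw evjq xqlp rcb msstq rsu
Hunk 4: at line 5 remove [ujqsf,aklas] add [obxf,arhon] -> 15 lines: jqhaj ntikw fif yhfs dmrd osc obxf arhon jej xrw evjq xqlp rcb msstq rsu
Hunk 5: at line 12 remove [rcb] add [xlbw,vahe,vrnql] -> 17 lines: jqhaj ntikw fif yhfs dmrd osc obxf arhon jej xrw evjq xqlp xlbw vahe vrnql msstq rsu
Hunk 6: at line 11 remove [xqlp,xlbw,vahe] add [kmnly,zjz,gjfr] -> 17 lines: jqhaj ntikw fif yhfs dmrd osc obxf arhon jej xrw evjq kmnly zjz gjfr vrnql msstq rsu
Hunk 7: at line 4 remove [osc,obxf,arhon] add [rzzg,yikz,rleo] -> 17 lines: jqhaj ntikw fif yhfs dmrd rzzg yikz rleo jej xrw evjq kmnly zjz gjfr vrnql msstq rsu
Final line 4: yhfs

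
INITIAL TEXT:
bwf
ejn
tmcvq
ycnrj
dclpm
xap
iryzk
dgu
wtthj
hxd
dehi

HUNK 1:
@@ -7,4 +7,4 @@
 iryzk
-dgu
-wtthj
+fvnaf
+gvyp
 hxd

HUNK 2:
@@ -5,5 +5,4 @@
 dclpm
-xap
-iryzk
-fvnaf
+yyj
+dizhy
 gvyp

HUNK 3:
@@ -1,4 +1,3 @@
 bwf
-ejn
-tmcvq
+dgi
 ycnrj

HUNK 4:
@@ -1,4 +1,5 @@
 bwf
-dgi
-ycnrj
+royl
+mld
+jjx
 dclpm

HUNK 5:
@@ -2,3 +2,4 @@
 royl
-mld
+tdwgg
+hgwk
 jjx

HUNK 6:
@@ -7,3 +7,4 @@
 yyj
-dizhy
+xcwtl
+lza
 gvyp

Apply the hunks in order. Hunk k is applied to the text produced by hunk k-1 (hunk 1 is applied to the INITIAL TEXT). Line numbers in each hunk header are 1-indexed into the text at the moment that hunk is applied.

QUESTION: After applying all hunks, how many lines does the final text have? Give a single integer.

Hunk 1: at line 7 remove [dgu,wtthj] add [fvnaf,gvyp] -> 11 lines: bwf ejn tmcvq ycnrj dclpm xap iryzk fvnaf gvyp hxd dehi
Hunk 2: at line 5 remove [xap,iryzk,fvnaf] add [yyj,dizhy] -> 10 lines: bwf ejn tmcvq ycnrj dclpm yyj dizhy gvyp hxd dehi
Hunk 3: at line 1 remove [ejn,tmcvq] add [dgi] -> 9 lines: bwf dgi ycnrj dclpm yyj dizhy gvyp hxd dehi
Hunk 4: at line 1 remove [dgi,ycnrj] add [royl,mld,jjx] -> 10 lines: bwf royl mld jjx dclpm yyj dizhy gvyp hxd dehi
Hunk 5: at line 2 remove [mld] add [tdwgg,hgwk] -> 11 lines: bwf royl tdwgg hgwk jjx dclpm yyj dizhy gvyp hxd dehi
Hunk 6: at line 7 remove [dizhy] add [xcwtl,lza] -> 12 lines: bwf royl tdwgg hgwk jjx dclpm yyj xcwtl lza gvyp hxd dehi
Final line count: 12

Answer: 12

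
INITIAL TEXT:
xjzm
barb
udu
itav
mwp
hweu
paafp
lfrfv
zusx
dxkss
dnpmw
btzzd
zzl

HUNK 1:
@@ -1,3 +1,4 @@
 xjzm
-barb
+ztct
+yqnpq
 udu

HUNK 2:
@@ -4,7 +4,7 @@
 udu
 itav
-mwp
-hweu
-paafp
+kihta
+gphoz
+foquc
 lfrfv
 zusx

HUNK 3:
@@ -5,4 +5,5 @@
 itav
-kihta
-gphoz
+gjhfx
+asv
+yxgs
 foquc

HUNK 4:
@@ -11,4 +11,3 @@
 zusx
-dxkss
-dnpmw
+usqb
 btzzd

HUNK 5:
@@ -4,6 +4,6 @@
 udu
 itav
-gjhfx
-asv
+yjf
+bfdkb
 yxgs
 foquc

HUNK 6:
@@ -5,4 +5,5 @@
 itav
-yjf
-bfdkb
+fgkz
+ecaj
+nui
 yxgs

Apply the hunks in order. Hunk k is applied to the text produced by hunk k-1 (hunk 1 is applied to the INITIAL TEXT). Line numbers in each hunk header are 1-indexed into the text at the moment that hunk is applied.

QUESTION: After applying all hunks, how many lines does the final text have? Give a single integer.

Answer: 15

Derivation:
Hunk 1: at line 1 remove [barb] add [ztct,yqnpq] -> 14 lines: xjzm ztct yqnpq udu itav mwp hweu paafp lfrfv zusx dxkss dnpmw btzzd zzl
Hunk 2: at line 4 remove [mwp,hweu,paafp] add [kihta,gphoz,foquc] -> 14 lines: xjzm ztct yqnpq udu itav kihta gphoz foquc lfrfv zusx dxkss dnpmw btzzd zzl
Hunk 3: at line 5 remove [kihta,gphoz] add [gjhfx,asv,yxgs] -> 15 lines: xjzm ztct yqnpq udu itav gjhfx asv yxgs foquc lfrfv zusx dxkss dnpmw btzzd zzl
Hunk 4: at line 11 remove [dxkss,dnpmw] add [usqb] -> 14 lines: xjzm ztct yqnpq udu itav gjhfx asv yxgs foquc lfrfv zusx usqb btzzd zzl
Hunk 5: at line 4 remove [gjhfx,asv] add [yjf,bfdkb] -> 14 lines: xjzm ztct yqnpq udu itav yjf bfdkb yxgs foquc lfrfv zusx usqb btzzd zzl
Hunk 6: at line 5 remove [yjf,bfdkb] add [fgkz,ecaj,nui] -> 15 lines: xjzm ztct yqnpq udu itav fgkz ecaj nui yxgs foquc lfrfv zusx usqb btzzd zzl
Final line count: 15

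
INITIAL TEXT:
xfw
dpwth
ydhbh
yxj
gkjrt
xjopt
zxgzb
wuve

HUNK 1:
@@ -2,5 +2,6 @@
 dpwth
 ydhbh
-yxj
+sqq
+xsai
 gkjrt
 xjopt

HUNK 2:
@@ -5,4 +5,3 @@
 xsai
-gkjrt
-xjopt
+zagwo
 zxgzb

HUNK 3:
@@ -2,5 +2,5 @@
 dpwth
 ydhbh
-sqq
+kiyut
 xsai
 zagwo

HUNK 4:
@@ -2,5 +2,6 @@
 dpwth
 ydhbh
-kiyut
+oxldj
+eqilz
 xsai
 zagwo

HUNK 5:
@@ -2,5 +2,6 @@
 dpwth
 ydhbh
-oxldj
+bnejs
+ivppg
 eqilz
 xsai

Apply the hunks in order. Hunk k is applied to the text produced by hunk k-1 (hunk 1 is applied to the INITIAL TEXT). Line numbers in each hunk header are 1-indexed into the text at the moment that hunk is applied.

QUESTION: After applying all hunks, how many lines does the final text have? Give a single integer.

Hunk 1: at line 2 remove [yxj] add [sqq,xsai] -> 9 lines: xfw dpwth ydhbh sqq xsai gkjrt xjopt zxgzb wuve
Hunk 2: at line 5 remove [gkjrt,xjopt] add [zagwo] -> 8 lines: xfw dpwth ydhbh sqq xsai zagwo zxgzb wuve
Hunk 3: at line 2 remove [sqq] add [kiyut] -> 8 lines: xfw dpwth ydhbh kiyut xsai zagwo zxgzb wuve
Hunk 4: at line 2 remove [kiyut] add [oxldj,eqilz] -> 9 lines: xfw dpwth ydhbh oxldj eqilz xsai zagwo zxgzb wuve
Hunk 5: at line 2 remove [oxldj] add [bnejs,ivppg] -> 10 lines: xfw dpwth ydhbh bnejs ivppg eqilz xsai zagwo zxgzb wuve
Final line count: 10

Answer: 10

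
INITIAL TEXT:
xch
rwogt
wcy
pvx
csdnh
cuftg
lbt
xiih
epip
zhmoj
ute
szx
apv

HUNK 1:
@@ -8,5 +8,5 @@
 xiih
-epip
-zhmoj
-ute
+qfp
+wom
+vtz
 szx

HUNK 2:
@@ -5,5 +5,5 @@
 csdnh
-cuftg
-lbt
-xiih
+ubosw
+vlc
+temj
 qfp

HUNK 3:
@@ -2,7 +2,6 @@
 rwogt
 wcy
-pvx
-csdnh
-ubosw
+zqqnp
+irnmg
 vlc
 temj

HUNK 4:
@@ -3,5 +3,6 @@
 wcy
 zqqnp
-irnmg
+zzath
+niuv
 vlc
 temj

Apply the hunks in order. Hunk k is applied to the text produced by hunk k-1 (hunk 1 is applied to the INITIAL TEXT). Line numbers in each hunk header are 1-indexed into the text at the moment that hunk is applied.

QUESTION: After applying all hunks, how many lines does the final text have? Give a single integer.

Hunk 1: at line 8 remove [epip,zhmoj,ute] add [qfp,wom,vtz] -> 13 lines: xch rwogt wcy pvx csdnh cuftg lbt xiih qfp wom vtz szx apv
Hunk 2: at line 5 remove [cuftg,lbt,xiih] add [ubosw,vlc,temj] -> 13 lines: xch rwogt wcy pvx csdnh ubosw vlc temj qfp wom vtz szx apv
Hunk 3: at line 2 remove [pvx,csdnh,ubosw] add [zqqnp,irnmg] -> 12 lines: xch rwogt wcy zqqnp irnmg vlc temj qfp wom vtz szx apv
Hunk 4: at line 3 remove [irnmg] add [zzath,niuv] -> 13 lines: xch rwogt wcy zqqnp zzath niuv vlc temj qfp wom vtz szx apv
Final line count: 13

Answer: 13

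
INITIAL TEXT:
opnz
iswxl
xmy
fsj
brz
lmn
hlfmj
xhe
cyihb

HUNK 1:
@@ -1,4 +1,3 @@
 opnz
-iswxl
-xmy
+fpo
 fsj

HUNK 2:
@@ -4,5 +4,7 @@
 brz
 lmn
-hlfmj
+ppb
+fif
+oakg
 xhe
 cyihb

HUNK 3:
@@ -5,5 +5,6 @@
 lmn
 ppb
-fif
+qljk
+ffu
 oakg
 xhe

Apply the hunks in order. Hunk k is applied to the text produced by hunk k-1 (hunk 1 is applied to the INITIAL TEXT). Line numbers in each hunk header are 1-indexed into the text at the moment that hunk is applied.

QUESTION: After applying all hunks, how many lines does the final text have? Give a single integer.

Hunk 1: at line 1 remove [iswxl,xmy] add [fpo] -> 8 lines: opnz fpo fsj brz lmn hlfmj xhe cyihb
Hunk 2: at line 4 remove [hlfmj] add [ppb,fif,oakg] -> 10 lines: opnz fpo fsj brz lmn ppb fif oakg xhe cyihb
Hunk 3: at line 5 remove [fif] add [qljk,ffu] -> 11 lines: opnz fpo fsj brz lmn ppb qljk ffu oakg xhe cyihb
Final line count: 11

Answer: 11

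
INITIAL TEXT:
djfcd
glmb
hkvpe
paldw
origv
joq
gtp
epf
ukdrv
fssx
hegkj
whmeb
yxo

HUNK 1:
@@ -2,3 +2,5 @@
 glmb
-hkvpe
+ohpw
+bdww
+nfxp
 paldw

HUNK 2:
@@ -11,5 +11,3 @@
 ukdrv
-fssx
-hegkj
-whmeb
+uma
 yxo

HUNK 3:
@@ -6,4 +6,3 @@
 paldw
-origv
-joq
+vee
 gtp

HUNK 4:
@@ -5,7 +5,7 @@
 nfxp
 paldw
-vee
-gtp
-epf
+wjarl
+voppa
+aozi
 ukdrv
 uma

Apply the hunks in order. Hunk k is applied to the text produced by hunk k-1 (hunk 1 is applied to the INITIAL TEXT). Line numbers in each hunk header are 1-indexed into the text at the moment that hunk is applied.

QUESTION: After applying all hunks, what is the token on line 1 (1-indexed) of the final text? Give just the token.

Answer: djfcd

Derivation:
Hunk 1: at line 2 remove [hkvpe] add [ohpw,bdww,nfxp] -> 15 lines: djfcd glmb ohpw bdww nfxp paldw origv joq gtp epf ukdrv fssx hegkj whmeb yxo
Hunk 2: at line 11 remove [fssx,hegkj,whmeb] add [uma] -> 13 lines: djfcd glmb ohpw bdww nfxp paldw origv joq gtp epf ukdrv uma yxo
Hunk 3: at line 6 remove [origv,joq] add [vee] -> 12 lines: djfcd glmb ohpw bdww nfxp paldw vee gtp epf ukdrv uma yxo
Hunk 4: at line 5 remove [vee,gtp,epf] add [wjarl,voppa,aozi] -> 12 lines: djfcd glmb ohpw bdww nfxp paldw wjarl voppa aozi ukdrv uma yxo
Final line 1: djfcd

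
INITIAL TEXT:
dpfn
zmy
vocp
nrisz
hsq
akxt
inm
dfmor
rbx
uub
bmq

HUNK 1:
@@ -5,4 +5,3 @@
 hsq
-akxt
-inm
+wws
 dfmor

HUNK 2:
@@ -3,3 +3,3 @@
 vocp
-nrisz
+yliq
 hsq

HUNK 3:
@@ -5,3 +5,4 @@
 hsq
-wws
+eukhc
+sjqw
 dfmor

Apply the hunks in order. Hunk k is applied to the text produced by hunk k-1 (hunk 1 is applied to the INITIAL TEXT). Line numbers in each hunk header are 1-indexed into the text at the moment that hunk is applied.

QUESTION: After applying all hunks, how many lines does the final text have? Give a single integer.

Answer: 11

Derivation:
Hunk 1: at line 5 remove [akxt,inm] add [wws] -> 10 lines: dpfn zmy vocp nrisz hsq wws dfmor rbx uub bmq
Hunk 2: at line 3 remove [nrisz] add [yliq] -> 10 lines: dpfn zmy vocp yliq hsq wws dfmor rbx uub bmq
Hunk 3: at line 5 remove [wws] add [eukhc,sjqw] -> 11 lines: dpfn zmy vocp yliq hsq eukhc sjqw dfmor rbx uub bmq
Final line count: 11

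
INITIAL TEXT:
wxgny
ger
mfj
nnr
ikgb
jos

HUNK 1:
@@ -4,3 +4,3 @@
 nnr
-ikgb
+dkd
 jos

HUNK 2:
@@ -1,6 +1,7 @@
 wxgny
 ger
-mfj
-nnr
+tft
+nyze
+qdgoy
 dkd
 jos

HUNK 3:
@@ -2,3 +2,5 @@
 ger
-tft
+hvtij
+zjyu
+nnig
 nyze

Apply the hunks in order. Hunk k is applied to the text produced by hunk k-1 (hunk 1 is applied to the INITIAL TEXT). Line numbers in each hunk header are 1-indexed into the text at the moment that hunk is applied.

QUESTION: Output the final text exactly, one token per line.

Hunk 1: at line 4 remove [ikgb] add [dkd] -> 6 lines: wxgny ger mfj nnr dkd jos
Hunk 2: at line 1 remove [mfj,nnr] add [tft,nyze,qdgoy] -> 7 lines: wxgny ger tft nyze qdgoy dkd jos
Hunk 3: at line 2 remove [tft] add [hvtij,zjyu,nnig] -> 9 lines: wxgny ger hvtij zjyu nnig nyze qdgoy dkd jos

Answer: wxgny
ger
hvtij
zjyu
nnig
nyze
qdgoy
dkd
jos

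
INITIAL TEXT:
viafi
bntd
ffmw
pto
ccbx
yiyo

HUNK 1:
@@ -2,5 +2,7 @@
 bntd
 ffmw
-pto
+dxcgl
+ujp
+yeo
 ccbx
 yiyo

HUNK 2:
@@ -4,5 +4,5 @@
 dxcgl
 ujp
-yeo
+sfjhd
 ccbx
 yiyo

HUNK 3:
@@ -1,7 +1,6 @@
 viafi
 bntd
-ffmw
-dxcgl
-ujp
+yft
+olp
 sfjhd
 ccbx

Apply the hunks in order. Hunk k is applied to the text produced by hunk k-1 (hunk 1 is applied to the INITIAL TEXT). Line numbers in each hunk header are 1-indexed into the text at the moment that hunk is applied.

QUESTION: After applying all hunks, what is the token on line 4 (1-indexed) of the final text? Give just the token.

Hunk 1: at line 2 remove [pto] add [dxcgl,ujp,yeo] -> 8 lines: viafi bntd ffmw dxcgl ujp yeo ccbx yiyo
Hunk 2: at line 4 remove [yeo] add [sfjhd] -> 8 lines: viafi bntd ffmw dxcgl ujp sfjhd ccbx yiyo
Hunk 3: at line 1 remove [ffmw,dxcgl,ujp] add [yft,olp] -> 7 lines: viafi bntd yft olp sfjhd ccbx yiyo
Final line 4: olp

Answer: olp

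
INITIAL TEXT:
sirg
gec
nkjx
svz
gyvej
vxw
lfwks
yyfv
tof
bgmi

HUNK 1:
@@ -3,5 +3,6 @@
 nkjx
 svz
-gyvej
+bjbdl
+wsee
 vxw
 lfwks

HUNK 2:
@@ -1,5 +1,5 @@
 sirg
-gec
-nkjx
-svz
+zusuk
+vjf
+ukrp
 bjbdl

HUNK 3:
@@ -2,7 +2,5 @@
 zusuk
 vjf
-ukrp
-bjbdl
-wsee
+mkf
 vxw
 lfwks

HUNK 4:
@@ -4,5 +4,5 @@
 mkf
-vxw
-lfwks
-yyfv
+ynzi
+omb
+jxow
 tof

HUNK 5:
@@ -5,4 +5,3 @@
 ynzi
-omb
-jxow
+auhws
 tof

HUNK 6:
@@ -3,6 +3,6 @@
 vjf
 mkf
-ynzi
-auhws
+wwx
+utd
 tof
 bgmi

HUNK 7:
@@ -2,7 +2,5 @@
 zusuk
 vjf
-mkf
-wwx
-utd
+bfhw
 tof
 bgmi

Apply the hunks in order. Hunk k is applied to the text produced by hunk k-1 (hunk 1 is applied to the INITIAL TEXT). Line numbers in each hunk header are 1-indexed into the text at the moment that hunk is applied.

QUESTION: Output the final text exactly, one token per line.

Answer: sirg
zusuk
vjf
bfhw
tof
bgmi

Derivation:
Hunk 1: at line 3 remove [gyvej] add [bjbdl,wsee] -> 11 lines: sirg gec nkjx svz bjbdl wsee vxw lfwks yyfv tof bgmi
Hunk 2: at line 1 remove [gec,nkjx,svz] add [zusuk,vjf,ukrp] -> 11 lines: sirg zusuk vjf ukrp bjbdl wsee vxw lfwks yyfv tof bgmi
Hunk 3: at line 2 remove [ukrp,bjbdl,wsee] add [mkf] -> 9 lines: sirg zusuk vjf mkf vxw lfwks yyfv tof bgmi
Hunk 4: at line 4 remove [vxw,lfwks,yyfv] add [ynzi,omb,jxow] -> 9 lines: sirg zusuk vjf mkf ynzi omb jxow tof bgmi
Hunk 5: at line 5 remove [omb,jxow] add [auhws] -> 8 lines: sirg zusuk vjf mkf ynzi auhws tof bgmi
Hunk 6: at line 3 remove [ynzi,auhws] add [wwx,utd] -> 8 lines: sirg zusuk vjf mkf wwx utd tof bgmi
Hunk 7: at line 2 remove [mkf,wwx,utd] add [bfhw] -> 6 lines: sirg zusuk vjf bfhw tof bgmi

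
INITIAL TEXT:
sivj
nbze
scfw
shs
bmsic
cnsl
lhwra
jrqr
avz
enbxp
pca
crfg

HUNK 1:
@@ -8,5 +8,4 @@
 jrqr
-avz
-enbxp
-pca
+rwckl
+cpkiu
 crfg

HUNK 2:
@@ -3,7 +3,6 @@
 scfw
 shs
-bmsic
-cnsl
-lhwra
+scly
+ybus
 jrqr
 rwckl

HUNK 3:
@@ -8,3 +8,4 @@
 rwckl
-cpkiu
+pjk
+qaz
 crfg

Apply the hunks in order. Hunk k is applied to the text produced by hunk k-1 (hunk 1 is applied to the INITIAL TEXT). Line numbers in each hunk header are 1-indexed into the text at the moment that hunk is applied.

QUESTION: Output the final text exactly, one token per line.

Answer: sivj
nbze
scfw
shs
scly
ybus
jrqr
rwckl
pjk
qaz
crfg

Derivation:
Hunk 1: at line 8 remove [avz,enbxp,pca] add [rwckl,cpkiu] -> 11 lines: sivj nbze scfw shs bmsic cnsl lhwra jrqr rwckl cpkiu crfg
Hunk 2: at line 3 remove [bmsic,cnsl,lhwra] add [scly,ybus] -> 10 lines: sivj nbze scfw shs scly ybus jrqr rwckl cpkiu crfg
Hunk 3: at line 8 remove [cpkiu] add [pjk,qaz] -> 11 lines: sivj nbze scfw shs scly ybus jrqr rwckl pjk qaz crfg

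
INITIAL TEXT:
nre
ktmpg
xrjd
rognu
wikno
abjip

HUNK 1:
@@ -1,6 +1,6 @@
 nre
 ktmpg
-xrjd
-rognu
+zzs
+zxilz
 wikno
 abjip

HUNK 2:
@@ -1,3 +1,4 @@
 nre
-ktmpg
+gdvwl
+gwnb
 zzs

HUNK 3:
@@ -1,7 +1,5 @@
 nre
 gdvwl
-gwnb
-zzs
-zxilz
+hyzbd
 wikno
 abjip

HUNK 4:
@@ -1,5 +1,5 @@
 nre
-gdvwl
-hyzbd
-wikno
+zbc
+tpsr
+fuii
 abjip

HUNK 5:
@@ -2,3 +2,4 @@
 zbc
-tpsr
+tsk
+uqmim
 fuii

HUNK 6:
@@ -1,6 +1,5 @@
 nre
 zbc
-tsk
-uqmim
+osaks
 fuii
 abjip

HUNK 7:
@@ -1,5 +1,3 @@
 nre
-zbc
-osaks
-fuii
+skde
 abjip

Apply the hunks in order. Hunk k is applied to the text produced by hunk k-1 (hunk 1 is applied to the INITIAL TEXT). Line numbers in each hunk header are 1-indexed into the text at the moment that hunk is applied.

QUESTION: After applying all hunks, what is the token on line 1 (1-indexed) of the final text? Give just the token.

Answer: nre

Derivation:
Hunk 1: at line 1 remove [xrjd,rognu] add [zzs,zxilz] -> 6 lines: nre ktmpg zzs zxilz wikno abjip
Hunk 2: at line 1 remove [ktmpg] add [gdvwl,gwnb] -> 7 lines: nre gdvwl gwnb zzs zxilz wikno abjip
Hunk 3: at line 1 remove [gwnb,zzs,zxilz] add [hyzbd] -> 5 lines: nre gdvwl hyzbd wikno abjip
Hunk 4: at line 1 remove [gdvwl,hyzbd,wikno] add [zbc,tpsr,fuii] -> 5 lines: nre zbc tpsr fuii abjip
Hunk 5: at line 2 remove [tpsr] add [tsk,uqmim] -> 6 lines: nre zbc tsk uqmim fuii abjip
Hunk 6: at line 1 remove [tsk,uqmim] add [osaks] -> 5 lines: nre zbc osaks fuii abjip
Hunk 7: at line 1 remove [zbc,osaks,fuii] add [skde] -> 3 lines: nre skde abjip
Final line 1: nre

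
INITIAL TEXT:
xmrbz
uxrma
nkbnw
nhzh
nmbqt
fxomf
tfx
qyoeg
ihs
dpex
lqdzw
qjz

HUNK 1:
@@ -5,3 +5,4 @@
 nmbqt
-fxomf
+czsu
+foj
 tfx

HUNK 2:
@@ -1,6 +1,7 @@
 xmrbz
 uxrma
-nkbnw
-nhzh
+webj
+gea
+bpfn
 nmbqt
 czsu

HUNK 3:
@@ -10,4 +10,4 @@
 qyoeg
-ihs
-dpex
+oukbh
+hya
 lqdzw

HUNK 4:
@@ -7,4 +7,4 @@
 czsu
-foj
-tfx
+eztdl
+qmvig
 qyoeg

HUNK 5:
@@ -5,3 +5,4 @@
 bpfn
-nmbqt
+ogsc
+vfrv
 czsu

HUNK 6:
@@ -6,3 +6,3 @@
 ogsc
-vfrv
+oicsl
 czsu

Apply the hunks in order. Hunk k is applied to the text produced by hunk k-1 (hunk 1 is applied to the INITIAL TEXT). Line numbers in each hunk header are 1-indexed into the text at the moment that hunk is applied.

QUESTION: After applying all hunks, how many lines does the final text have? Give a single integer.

Answer: 15

Derivation:
Hunk 1: at line 5 remove [fxomf] add [czsu,foj] -> 13 lines: xmrbz uxrma nkbnw nhzh nmbqt czsu foj tfx qyoeg ihs dpex lqdzw qjz
Hunk 2: at line 1 remove [nkbnw,nhzh] add [webj,gea,bpfn] -> 14 lines: xmrbz uxrma webj gea bpfn nmbqt czsu foj tfx qyoeg ihs dpex lqdzw qjz
Hunk 3: at line 10 remove [ihs,dpex] add [oukbh,hya] -> 14 lines: xmrbz uxrma webj gea bpfn nmbqt czsu foj tfx qyoeg oukbh hya lqdzw qjz
Hunk 4: at line 7 remove [foj,tfx] add [eztdl,qmvig] -> 14 lines: xmrbz uxrma webj gea bpfn nmbqt czsu eztdl qmvig qyoeg oukbh hya lqdzw qjz
Hunk 5: at line 5 remove [nmbqt] add [ogsc,vfrv] -> 15 lines: xmrbz uxrma webj gea bpfn ogsc vfrv czsu eztdl qmvig qyoeg oukbh hya lqdzw qjz
Hunk 6: at line 6 remove [vfrv] add [oicsl] -> 15 lines: xmrbz uxrma webj gea bpfn ogsc oicsl czsu eztdl qmvig qyoeg oukbh hya lqdzw qjz
Final line count: 15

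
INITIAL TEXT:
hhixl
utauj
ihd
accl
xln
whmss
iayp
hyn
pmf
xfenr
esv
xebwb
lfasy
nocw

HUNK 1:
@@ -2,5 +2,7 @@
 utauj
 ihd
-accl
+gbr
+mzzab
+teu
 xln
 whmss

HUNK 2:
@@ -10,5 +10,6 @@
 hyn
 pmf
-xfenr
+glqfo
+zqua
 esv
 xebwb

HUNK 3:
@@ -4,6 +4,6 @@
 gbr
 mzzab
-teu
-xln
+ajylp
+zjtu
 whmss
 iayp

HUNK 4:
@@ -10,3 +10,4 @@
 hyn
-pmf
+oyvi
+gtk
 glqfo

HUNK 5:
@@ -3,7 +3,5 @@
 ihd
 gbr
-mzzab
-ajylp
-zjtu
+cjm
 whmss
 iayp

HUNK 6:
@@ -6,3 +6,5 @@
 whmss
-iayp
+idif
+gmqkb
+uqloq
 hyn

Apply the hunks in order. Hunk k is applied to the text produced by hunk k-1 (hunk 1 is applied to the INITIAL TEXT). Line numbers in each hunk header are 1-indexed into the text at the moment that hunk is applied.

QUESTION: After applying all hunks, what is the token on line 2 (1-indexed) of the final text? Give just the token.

Hunk 1: at line 2 remove [accl] add [gbr,mzzab,teu] -> 16 lines: hhixl utauj ihd gbr mzzab teu xln whmss iayp hyn pmf xfenr esv xebwb lfasy nocw
Hunk 2: at line 10 remove [xfenr] add [glqfo,zqua] -> 17 lines: hhixl utauj ihd gbr mzzab teu xln whmss iayp hyn pmf glqfo zqua esv xebwb lfasy nocw
Hunk 3: at line 4 remove [teu,xln] add [ajylp,zjtu] -> 17 lines: hhixl utauj ihd gbr mzzab ajylp zjtu whmss iayp hyn pmf glqfo zqua esv xebwb lfasy nocw
Hunk 4: at line 10 remove [pmf] add [oyvi,gtk] -> 18 lines: hhixl utauj ihd gbr mzzab ajylp zjtu whmss iayp hyn oyvi gtk glqfo zqua esv xebwb lfasy nocw
Hunk 5: at line 3 remove [mzzab,ajylp,zjtu] add [cjm] -> 16 lines: hhixl utauj ihd gbr cjm whmss iayp hyn oyvi gtk glqfo zqua esv xebwb lfasy nocw
Hunk 6: at line 6 remove [iayp] add [idif,gmqkb,uqloq] -> 18 lines: hhixl utauj ihd gbr cjm whmss idif gmqkb uqloq hyn oyvi gtk glqfo zqua esv xebwb lfasy nocw
Final line 2: utauj

Answer: utauj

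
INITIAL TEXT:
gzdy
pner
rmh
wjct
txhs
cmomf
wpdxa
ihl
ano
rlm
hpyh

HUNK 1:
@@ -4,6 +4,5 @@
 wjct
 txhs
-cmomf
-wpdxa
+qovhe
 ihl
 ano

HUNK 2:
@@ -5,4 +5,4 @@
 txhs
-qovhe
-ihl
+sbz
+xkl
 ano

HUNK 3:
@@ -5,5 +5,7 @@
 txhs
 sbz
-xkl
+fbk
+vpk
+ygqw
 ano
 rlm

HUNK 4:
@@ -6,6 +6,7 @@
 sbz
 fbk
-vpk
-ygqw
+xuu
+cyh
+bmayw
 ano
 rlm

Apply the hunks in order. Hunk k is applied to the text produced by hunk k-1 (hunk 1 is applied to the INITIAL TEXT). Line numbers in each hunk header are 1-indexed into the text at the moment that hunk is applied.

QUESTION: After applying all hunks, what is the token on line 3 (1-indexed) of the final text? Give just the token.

Answer: rmh

Derivation:
Hunk 1: at line 4 remove [cmomf,wpdxa] add [qovhe] -> 10 lines: gzdy pner rmh wjct txhs qovhe ihl ano rlm hpyh
Hunk 2: at line 5 remove [qovhe,ihl] add [sbz,xkl] -> 10 lines: gzdy pner rmh wjct txhs sbz xkl ano rlm hpyh
Hunk 3: at line 5 remove [xkl] add [fbk,vpk,ygqw] -> 12 lines: gzdy pner rmh wjct txhs sbz fbk vpk ygqw ano rlm hpyh
Hunk 4: at line 6 remove [vpk,ygqw] add [xuu,cyh,bmayw] -> 13 lines: gzdy pner rmh wjct txhs sbz fbk xuu cyh bmayw ano rlm hpyh
Final line 3: rmh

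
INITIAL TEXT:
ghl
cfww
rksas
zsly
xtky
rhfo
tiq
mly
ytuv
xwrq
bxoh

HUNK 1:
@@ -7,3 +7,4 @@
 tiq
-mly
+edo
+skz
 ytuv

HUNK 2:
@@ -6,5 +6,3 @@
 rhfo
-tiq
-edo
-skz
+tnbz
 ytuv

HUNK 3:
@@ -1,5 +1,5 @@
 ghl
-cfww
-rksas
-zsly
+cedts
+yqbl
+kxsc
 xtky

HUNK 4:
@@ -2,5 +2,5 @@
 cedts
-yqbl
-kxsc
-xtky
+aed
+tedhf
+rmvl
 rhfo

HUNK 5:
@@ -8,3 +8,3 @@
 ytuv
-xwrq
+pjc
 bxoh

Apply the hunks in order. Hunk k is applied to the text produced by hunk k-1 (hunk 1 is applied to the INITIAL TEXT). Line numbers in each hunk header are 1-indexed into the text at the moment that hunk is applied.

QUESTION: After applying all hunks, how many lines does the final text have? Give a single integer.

Answer: 10

Derivation:
Hunk 1: at line 7 remove [mly] add [edo,skz] -> 12 lines: ghl cfww rksas zsly xtky rhfo tiq edo skz ytuv xwrq bxoh
Hunk 2: at line 6 remove [tiq,edo,skz] add [tnbz] -> 10 lines: ghl cfww rksas zsly xtky rhfo tnbz ytuv xwrq bxoh
Hunk 3: at line 1 remove [cfww,rksas,zsly] add [cedts,yqbl,kxsc] -> 10 lines: ghl cedts yqbl kxsc xtky rhfo tnbz ytuv xwrq bxoh
Hunk 4: at line 2 remove [yqbl,kxsc,xtky] add [aed,tedhf,rmvl] -> 10 lines: ghl cedts aed tedhf rmvl rhfo tnbz ytuv xwrq bxoh
Hunk 5: at line 8 remove [xwrq] add [pjc] -> 10 lines: ghl cedts aed tedhf rmvl rhfo tnbz ytuv pjc bxoh
Final line count: 10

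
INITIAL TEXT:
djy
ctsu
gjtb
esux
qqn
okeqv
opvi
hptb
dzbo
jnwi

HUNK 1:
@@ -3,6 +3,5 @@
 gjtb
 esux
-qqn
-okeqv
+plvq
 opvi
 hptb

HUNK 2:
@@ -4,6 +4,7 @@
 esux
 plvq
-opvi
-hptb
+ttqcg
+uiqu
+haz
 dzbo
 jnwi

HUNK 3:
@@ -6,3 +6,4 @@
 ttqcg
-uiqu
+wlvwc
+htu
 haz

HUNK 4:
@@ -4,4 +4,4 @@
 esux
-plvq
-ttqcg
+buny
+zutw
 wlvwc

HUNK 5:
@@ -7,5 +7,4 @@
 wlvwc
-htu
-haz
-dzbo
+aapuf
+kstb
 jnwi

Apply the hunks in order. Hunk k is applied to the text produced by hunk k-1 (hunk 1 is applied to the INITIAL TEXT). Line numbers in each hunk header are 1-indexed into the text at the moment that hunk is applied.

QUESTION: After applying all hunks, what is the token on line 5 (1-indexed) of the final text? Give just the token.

Answer: buny

Derivation:
Hunk 1: at line 3 remove [qqn,okeqv] add [plvq] -> 9 lines: djy ctsu gjtb esux plvq opvi hptb dzbo jnwi
Hunk 2: at line 4 remove [opvi,hptb] add [ttqcg,uiqu,haz] -> 10 lines: djy ctsu gjtb esux plvq ttqcg uiqu haz dzbo jnwi
Hunk 3: at line 6 remove [uiqu] add [wlvwc,htu] -> 11 lines: djy ctsu gjtb esux plvq ttqcg wlvwc htu haz dzbo jnwi
Hunk 4: at line 4 remove [plvq,ttqcg] add [buny,zutw] -> 11 lines: djy ctsu gjtb esux buny zutw wlvwc htu haz dzbo jnwi
Hunk 5: at line 7 remove [htu,haz,dzbo] add [aapuf,kstb] -> 10 lines: djy ctsu gjtb esux buny zutw wlvwc aapuf kstb jnwi
Final line 5: buny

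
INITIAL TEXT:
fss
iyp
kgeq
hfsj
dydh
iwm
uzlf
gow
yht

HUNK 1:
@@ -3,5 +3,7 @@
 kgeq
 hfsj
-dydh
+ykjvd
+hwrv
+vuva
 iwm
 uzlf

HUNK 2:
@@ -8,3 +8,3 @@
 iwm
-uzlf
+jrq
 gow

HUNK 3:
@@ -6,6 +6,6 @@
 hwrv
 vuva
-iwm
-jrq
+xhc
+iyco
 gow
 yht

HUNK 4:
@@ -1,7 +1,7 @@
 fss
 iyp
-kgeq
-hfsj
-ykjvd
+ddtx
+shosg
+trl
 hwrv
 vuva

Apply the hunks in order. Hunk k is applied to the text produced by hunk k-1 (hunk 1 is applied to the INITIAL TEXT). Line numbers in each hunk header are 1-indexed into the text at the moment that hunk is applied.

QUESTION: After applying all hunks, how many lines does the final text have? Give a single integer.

Hunk 1: at line 3 remove [dydh] add [ykjvd,hwrv,vuva] -> 11 lines: fss iyp kgeq hfsj ykjvd hwrv vuva iwm uzlf gow yht
Hunk 2: at line 8 remove [uzlf] add [jrq] -> 11 lines: fss iyp kgeq hfsj ykjvd hwrv vuva iwm jrq gow yht
Hunk 3: at line 6 remove [iwm,jrq] add [xhc,iyco] -> 11 lines: fss iyp kgeq hfsj ykjvd hwrv vuva xhc iyco gow yht
Hunk 4: at line 1 remove [kgeq,hfsj,ykjvd] add [ddtx,shosg,trl] -> 11 lines: fss iyp ddtx shosg trl hwrv vuva xhc iyco gow yht
Final line count: 11

Answer: 11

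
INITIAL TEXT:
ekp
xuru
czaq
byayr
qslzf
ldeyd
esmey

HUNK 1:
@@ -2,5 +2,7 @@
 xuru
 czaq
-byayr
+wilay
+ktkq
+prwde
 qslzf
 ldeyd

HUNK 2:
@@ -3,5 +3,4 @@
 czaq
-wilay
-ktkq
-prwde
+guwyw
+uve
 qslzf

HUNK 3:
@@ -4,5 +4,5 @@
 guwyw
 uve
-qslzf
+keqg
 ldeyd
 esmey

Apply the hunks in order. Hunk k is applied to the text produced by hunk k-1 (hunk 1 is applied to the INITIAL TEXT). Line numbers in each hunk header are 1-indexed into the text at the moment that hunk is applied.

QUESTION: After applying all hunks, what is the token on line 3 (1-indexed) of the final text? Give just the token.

Answer: czaq

Derivation:
Hunk 1: at line 2 remove [byayr] add [wilay,ktkq,prwde] -> 9 lines: ekp xuru czaq wilay ktkq prwde qslzf ldeyd esmey
Hunk 2: at line 3 remove [wilay,ktkq,prwde] add [guwyw,uve] -> 8 lines: ekp xuru czaq guwyw uve qslzf ldeyd esmey
Hunk 3: at line 4 remove [qslzf] add [keqg] -> 8 lines: ekp xuru czaq guwyw uve keqg ldeyd esmey
Final line 3: czaq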